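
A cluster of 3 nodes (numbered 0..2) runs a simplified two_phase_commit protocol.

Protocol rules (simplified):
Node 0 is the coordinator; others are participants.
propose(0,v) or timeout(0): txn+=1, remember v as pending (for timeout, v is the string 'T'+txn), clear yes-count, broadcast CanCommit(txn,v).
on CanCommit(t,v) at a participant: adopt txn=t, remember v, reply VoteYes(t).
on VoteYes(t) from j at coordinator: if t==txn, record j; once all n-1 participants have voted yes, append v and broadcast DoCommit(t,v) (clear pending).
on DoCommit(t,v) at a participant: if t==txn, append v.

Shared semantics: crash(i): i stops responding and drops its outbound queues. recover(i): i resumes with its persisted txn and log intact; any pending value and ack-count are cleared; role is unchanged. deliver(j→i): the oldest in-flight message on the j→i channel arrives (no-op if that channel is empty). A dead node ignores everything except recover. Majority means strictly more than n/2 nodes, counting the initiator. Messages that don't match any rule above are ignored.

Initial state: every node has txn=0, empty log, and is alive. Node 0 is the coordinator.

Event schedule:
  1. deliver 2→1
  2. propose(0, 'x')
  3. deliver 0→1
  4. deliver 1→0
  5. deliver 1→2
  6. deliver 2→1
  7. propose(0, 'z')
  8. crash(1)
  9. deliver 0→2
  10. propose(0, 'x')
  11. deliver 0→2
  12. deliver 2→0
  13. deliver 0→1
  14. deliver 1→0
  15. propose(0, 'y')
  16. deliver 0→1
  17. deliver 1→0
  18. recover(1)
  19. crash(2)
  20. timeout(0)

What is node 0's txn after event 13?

3

[1] deliver 2→1 → ∅
[2] propose(0,'x') → N0(coor t1 [-])
[3] deliver 0→1 → N1(part t1 [-])
[4] deliver 1→0 → ∅
[5] deliver 1→2 → ∅
[6] deliver 2→1 → ∅
[7] propose(0,'z') → N0(coor t2 [-])
[8] crash(1) → N1(✗part t1 [-])
[9] deliver 0→2 → N2(part t1 [-])
[10] propose(0,'x') → N0(coor t3 [-])
[11] deliver 0→2 → N2(part t2 [-])
[12] deliver 2→0 → ∅
[13] deliver 0→1 → ∅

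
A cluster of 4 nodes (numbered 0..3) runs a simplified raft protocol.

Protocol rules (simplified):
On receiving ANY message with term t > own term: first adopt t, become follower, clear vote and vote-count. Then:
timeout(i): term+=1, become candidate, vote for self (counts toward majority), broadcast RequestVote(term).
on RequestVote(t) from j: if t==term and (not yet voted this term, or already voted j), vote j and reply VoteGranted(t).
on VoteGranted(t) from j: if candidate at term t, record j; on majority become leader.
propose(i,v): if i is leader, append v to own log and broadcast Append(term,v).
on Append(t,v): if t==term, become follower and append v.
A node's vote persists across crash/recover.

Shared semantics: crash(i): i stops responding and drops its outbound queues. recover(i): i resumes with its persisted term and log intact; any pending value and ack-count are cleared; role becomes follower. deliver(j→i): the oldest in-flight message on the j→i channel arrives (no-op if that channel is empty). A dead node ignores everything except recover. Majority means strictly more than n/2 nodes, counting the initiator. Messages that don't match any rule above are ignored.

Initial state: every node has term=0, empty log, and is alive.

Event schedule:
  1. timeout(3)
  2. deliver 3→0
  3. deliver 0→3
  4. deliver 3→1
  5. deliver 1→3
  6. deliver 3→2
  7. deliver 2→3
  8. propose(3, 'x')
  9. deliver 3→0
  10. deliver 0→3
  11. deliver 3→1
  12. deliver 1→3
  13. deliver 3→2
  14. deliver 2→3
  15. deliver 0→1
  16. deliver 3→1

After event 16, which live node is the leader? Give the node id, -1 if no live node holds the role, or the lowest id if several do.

3

[1] timeout(3) → N3(cand t1 [-])
[2] deliver 3→0 → N0(foll t1 [-])
[3] deliver 0→3 → ∅
[4] deliver 3→1 → N1(foll t1 [-])
[5] deliver 1→3 → N3(lead t1 [-])
[6] deliver 3→2 → N2(foll t1 [-])
[7] deliver 2→3 → ∅
[8] propose(3,'x') → N3(lead t1 [x])
[9] deliver 3→0 → N0(foll t1 [x])
[10] deliver 0→3 → ∅
[11] deliver 3→1 → N1(foll t1 [x])
[12] deliver 1→3 → ∅
[13] deliver 3→2 → N2(foll t1 [x])
[14] deliver 2→3 → ∅
[15] deliver 0→1 → ∅
[16] deliver 3→1 → ∅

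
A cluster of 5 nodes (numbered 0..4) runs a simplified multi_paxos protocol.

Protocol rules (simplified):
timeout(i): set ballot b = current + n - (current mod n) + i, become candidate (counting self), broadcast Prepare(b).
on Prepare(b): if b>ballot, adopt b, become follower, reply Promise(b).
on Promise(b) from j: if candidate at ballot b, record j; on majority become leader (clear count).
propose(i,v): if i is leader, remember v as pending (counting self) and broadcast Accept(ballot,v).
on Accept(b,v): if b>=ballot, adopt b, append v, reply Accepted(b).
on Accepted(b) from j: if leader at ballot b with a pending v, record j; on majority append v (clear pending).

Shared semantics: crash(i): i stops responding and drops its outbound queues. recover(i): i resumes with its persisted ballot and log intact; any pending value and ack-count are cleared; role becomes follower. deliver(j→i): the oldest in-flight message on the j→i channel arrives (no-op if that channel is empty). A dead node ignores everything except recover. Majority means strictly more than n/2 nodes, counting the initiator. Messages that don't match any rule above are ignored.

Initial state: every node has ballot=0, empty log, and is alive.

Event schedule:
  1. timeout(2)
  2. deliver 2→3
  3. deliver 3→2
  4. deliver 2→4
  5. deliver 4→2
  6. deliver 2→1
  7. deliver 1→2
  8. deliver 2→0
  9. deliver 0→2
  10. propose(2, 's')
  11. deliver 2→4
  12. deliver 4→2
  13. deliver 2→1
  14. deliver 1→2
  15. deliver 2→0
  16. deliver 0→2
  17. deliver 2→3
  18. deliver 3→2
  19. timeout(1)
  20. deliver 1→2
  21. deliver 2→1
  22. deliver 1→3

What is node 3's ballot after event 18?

7

after 1 — timeout(2): n2:cand/b7/[-]
after 2 — deliver 2→3: n3:foll/b7/[-]
after 3 — deliver 3→2: ·
after 4 — deliver 2→4: n4:foll/b7/[-]
after 5 — deliver 4→2: n2:lead/b7/[-]
after 6 — deliver 2→1: n1:foll/b7/[-]
after 7 — deliver 1→2: ·
after 8 — deliver 2→0: n0:foll/b7/[-]
after 9 — deliver 0→2: ·
after 10 — propose(2,'s'): ·
after 11 — deliver 2→4: n4:foll/b7/[s]
after 12 — deliver 4→2: ·
after 13 — deliver 2→1: n1:foll/b7/[s]
after 14 — deliver 1→2: n2:lead/b7/[s]
after 15 — deliver 2→0: n0:foll/b7/[s]
after 16 — deliver 0→2: ·
after 17 — deliver 2→3: n3:foll/b7/[s]
after 18 — deliver 3→2: ·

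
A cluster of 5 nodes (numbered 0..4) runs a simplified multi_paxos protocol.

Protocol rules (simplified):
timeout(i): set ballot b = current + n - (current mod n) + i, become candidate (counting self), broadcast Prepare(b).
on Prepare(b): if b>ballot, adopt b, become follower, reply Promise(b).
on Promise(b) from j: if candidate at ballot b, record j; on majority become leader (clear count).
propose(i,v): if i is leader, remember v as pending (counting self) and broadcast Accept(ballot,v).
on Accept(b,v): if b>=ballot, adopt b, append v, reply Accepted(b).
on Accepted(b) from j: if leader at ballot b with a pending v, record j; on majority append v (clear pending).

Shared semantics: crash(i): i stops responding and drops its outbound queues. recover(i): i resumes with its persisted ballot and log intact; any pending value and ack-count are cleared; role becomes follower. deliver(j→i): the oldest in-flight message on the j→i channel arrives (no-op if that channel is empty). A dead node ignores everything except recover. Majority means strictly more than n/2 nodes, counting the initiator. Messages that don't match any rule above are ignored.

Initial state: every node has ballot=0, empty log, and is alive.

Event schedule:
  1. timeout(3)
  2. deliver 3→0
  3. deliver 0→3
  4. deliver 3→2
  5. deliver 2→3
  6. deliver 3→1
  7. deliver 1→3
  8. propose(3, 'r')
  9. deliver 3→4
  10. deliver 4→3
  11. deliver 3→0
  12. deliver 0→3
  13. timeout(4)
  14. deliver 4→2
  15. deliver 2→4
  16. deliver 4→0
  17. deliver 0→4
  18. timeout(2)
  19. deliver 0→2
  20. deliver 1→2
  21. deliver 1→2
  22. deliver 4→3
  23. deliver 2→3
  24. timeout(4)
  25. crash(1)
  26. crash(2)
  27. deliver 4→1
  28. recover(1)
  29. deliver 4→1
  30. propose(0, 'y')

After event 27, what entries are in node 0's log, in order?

[1] timeout(3) → N3(cand b8 [-])
[2] deliver 3→0 → N0(foll b8 [-])
[3] deliver 0→3 → ∅
[4] deliver 3→2 → N2(foll b8 [-])
[5] deliver 2→3 → N3(lead b8 [-])
[6] deliver 3→1 → N1(foll b8 [-])
[7] deliver 1→3 → ∅
[8] propose(3,'r') → ∅
[9] deliver 3→4 → N4(foll b8 [-])
[10] deliver 4→3 → ∅
[11] deliver 3→0 → N0(foll b8 [r])
[12] deliver 0→3 → ∅
[13] timeout(4) → N4(cand b14 [-])
[14] deliver 4→2 → N2(foll b14 [-])
[15] deliver 2→4 → ∅
[16] deliver 4→0 → N0(foll b14 [r])
[17] deliver 0→4 → N4(lead b14 [-])
[18] timeout(2) → N2(cand b17 [-])
[19] deliver 0→2 → ∅
[20] deliver 1→2 → ∅
[21] deliver 1→2 → ∅
[22] deliver 4→3 → N3(foll b14 [-])
[23] deliver 2→3 → N3(foll b17 [-])
[24] timeout(4) → N4(cand b19 [-])
[25] crash(1) → N1(✗foll b8 [-])
[26] crash(2) → N2(✗cand b17 [-])
[27] deliver 4→1 → ∅

r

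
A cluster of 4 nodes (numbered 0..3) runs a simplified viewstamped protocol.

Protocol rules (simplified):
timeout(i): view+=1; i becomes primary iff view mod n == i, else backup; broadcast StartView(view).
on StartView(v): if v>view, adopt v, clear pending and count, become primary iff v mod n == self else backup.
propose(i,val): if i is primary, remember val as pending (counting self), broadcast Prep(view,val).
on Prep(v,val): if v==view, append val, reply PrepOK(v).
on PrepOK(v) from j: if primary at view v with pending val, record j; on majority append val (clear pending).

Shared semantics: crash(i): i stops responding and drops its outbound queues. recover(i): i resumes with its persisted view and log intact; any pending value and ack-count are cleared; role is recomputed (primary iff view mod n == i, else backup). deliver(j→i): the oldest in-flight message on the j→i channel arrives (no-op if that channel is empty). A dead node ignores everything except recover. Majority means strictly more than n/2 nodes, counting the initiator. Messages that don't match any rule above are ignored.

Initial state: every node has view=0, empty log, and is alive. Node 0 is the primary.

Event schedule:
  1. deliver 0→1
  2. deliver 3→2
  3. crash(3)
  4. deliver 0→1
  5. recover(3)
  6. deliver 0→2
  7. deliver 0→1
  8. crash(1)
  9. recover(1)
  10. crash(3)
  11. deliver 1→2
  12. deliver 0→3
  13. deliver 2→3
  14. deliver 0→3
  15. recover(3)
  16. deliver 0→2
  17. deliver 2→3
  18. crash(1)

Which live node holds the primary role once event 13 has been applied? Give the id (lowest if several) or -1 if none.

[1] deliver 0→1 → ∅
[2] deliver 3→2 → ∅
[3] crash(3) → N3(✗back v0 [-])
[4] deliver 0→1 → ∅
[5] recover(3) → N3(back v0 [-])
[6] deliver 0→2 → ∅
[7] deliver 0→1 → ∅
[8] crash(1) → N1(✗back v0 [-])
[9] recover(1) → N1(back v0 [-])
[10] crash(3) → N3(✗back v0 [-])
[11] deliver 1→2 → ∅
[12] deliver 0→3 → ∅
[13] deliver 2→3 → ∅

0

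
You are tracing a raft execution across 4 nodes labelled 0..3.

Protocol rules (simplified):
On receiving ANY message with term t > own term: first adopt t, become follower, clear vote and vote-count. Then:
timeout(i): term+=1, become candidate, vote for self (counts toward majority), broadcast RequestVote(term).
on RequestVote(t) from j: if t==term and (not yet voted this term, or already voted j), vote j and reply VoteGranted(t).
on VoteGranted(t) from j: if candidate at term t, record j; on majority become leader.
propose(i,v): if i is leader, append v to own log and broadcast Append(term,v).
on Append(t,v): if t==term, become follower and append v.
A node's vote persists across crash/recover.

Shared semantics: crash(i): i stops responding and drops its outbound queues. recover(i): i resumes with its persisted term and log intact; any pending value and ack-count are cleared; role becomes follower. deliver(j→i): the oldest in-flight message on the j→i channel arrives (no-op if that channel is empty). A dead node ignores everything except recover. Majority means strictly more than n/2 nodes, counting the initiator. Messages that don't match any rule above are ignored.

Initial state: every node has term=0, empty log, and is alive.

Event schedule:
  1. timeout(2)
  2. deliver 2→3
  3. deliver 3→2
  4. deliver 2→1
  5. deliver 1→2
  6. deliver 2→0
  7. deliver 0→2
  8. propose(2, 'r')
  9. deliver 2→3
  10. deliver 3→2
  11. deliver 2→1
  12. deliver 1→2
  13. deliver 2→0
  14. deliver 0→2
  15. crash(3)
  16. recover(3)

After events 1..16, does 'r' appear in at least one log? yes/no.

1. timeout(2):  <2:cand t1 ->
2. deliver 2→3:  <3:foll t1 ->
3. deliver 3→2:  nop
4. deliver 2→1:  <1:foll t1 ->
5. deliver 1→2:  <2:lead t1 ->
6. deliver 2→0:  <0:foll t1 ->
7. deliver 0→2:  nop
8. propose(2,'r'):  <2:lead t1 r>
9. deliver 2→3:  <3:foll t1 r>
10. deliver 3→2:  nop
11. deliver 2→1:  <1:foll t1 r>
12. deliver 1→2:  nop
13. deliver 2→0:  <0:foll t1 r>
14. deliver 0→2:  nop
15. crash(3):  <3:✗foll t1 r>
16. recover(3):  <3:foll t1 r>

yes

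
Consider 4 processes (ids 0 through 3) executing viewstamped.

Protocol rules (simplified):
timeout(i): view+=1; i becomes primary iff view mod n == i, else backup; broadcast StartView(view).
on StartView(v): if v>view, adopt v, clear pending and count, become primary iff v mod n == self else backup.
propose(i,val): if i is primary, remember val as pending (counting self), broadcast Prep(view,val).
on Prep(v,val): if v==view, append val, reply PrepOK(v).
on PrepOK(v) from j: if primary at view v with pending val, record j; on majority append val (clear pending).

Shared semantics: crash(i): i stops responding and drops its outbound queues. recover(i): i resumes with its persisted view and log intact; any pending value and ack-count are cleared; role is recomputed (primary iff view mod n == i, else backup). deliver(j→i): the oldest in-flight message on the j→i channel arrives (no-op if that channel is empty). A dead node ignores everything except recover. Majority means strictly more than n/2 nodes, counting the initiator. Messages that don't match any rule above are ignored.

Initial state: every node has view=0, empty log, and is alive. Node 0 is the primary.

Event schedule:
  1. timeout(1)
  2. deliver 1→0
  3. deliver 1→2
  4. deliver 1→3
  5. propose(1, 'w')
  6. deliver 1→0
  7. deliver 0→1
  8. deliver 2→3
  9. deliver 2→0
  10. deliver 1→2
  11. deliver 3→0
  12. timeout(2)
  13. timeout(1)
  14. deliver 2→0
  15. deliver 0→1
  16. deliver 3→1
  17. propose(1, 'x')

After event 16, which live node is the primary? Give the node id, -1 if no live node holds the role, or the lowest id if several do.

2

e1 timeout(1): 1[prim,v=1,-]
e2 deliver 1→0: 0[back,v=1,-]
e3 deliver 1→2: 2[back,v=1,-]
e4 deliver 1→3: 3[back,v=1,-]
e5 propose(1,'w'): ·
e6 deliver 1→0: 0[back,v=1,w]
e7 deliver 0→1: ·
e8 deliver 2→3: ·
e9 deliver 2→0: ·
e10 deliver 1→2: 2[back,v=1,w]
e11 deliver 3→0: ·
e12 timeout(2): 2[prim,v=2,w]
e13 timeout(1): 1[back,v=2,-]
e14 deliver 2→0: 0[back,v=2,w]
e15 deliver 0→1: ·
e16 deliver 3→1: ·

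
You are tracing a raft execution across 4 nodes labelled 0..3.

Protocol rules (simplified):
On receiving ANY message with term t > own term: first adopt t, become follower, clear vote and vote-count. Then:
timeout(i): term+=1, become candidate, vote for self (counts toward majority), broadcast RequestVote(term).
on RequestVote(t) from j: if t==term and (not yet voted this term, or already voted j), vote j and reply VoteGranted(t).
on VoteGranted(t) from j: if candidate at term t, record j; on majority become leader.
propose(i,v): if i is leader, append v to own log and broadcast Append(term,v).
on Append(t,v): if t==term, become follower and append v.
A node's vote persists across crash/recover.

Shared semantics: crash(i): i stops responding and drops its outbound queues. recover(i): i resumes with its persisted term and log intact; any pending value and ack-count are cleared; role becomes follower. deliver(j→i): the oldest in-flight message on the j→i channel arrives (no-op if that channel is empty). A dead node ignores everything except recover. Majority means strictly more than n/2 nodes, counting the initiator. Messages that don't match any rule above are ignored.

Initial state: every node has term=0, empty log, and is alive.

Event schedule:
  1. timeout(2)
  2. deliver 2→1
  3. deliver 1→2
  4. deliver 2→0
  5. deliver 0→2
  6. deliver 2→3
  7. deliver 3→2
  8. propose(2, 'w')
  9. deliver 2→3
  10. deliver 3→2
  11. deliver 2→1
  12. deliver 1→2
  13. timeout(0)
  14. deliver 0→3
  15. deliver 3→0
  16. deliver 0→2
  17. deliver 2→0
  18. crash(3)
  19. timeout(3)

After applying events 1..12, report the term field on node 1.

[1] timeout(2) → N2(cand t1 [-])
[2] deliver 2→1 → N1(foll t1 [-])
[3] deliver 1→2 → ∅
[4] deliver 2→0 → N0(foll t1 [-])
[5] deliver 0→2 → N2(lead t1 [-])
[6] deliver 2→3 → N3(foll t1 [-])
[7] deliver 3→2 → ∅
[8] propose(2,'w') → N2(lead t1 [w])
[9] deliver 2→3 → N3(foll t1 [w])
[10] deliver 3→2 → ∅
[11] deliver 2→1 → N1(foll t1 [w])
[12] deliver 1→2 → ∅

1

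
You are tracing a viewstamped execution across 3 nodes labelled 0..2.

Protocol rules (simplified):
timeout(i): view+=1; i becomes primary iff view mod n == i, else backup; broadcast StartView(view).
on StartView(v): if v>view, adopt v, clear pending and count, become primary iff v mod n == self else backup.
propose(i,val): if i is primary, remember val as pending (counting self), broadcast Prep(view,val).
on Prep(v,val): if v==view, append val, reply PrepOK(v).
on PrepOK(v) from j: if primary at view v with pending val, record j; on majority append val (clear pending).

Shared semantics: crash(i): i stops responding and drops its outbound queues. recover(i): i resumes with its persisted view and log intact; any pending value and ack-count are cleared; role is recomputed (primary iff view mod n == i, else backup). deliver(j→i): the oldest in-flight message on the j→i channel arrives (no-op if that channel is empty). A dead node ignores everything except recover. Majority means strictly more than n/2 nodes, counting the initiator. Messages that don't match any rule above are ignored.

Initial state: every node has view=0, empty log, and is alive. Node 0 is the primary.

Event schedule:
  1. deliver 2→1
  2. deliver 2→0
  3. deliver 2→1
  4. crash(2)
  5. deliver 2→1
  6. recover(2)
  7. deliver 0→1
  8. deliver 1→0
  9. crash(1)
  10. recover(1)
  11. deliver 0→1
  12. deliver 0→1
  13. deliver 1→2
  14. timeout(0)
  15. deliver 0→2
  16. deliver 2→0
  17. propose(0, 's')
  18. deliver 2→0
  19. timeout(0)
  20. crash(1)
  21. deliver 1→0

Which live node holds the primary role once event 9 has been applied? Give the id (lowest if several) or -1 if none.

0

after 1 — deliver 2→1: ·
after 2 — deliver 2→0: ·
after 3 — deliver 2→1: ·
after 4 — crash(2): n2:✗back/v0/[-]
after 5 — deliver 2→1: ·
after 6 — recover(2): n2:back/v0/[-]
after 7 — deliver 0→1: ·
after 8 — deliver 1→0: ·
after 9 — crash(1): n1:✗back/v0/[-]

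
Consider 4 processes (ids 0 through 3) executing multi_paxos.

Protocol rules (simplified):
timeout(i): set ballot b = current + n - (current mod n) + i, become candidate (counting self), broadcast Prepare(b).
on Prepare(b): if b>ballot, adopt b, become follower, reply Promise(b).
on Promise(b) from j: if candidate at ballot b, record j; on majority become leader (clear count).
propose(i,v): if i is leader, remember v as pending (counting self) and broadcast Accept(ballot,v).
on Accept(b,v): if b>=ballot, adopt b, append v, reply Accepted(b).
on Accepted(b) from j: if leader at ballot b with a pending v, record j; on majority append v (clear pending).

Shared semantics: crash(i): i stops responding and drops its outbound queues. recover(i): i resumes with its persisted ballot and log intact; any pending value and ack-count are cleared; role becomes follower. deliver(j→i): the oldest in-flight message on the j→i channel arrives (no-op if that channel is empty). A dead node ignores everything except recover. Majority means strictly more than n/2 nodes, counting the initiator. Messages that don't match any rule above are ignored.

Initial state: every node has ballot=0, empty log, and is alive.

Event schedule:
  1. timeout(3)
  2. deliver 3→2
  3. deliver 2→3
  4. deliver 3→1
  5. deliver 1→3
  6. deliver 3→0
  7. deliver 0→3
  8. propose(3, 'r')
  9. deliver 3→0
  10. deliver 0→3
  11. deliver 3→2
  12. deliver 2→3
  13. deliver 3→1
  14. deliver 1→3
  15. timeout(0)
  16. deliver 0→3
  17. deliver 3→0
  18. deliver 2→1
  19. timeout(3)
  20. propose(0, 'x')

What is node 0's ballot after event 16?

e1 timeout(3): 3[cand,b=7,-]
e2 deliver 3→2: 2[foll,b=7,-]
e3 deliver 2→3: ·
e4 deliver 3→1: 1[foll,b=7,-]
e5 deliver 1→3: 3[lead,b=7,-]
e6 deliver 3→0: 0[foll,b=7,-]
e7 deliver 0→3: ·
e8 propose(3,'r'): ·
e9 deliver 3→0: 0[foll,b=7,r]
e10 deliver 0→3: ·
e11 deliver 3→2: 2[foll,b=7,r]
e12 deliver 2→3: 3[lead,b=7,r]
e13 deliver 3→1: 1[foll,b=7,r]
e14 deliver 1→3: ·
e15 timeout(0): 0[cand,b=8,r]
e16 deliver 0→3: 3[foll,b=8,r]

8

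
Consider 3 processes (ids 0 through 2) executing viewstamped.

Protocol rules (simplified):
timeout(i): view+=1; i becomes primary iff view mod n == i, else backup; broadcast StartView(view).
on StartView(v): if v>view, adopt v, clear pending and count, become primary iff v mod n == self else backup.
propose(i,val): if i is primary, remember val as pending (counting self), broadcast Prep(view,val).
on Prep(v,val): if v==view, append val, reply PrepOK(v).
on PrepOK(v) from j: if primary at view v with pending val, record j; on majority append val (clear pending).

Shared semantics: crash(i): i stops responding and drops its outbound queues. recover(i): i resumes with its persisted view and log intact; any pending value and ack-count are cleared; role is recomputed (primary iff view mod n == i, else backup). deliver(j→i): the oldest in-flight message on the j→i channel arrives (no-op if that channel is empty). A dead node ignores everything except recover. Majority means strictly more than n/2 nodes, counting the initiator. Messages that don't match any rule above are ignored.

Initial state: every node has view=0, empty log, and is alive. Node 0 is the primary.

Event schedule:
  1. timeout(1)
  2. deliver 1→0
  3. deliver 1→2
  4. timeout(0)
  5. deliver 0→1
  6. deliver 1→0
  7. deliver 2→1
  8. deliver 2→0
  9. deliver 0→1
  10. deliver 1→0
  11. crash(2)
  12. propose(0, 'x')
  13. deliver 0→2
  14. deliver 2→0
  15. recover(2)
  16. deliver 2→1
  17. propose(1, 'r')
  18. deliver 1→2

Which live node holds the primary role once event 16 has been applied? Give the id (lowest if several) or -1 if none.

[1] timeout(1) → N1(prim v1 [-])
[2] deliver 1→0 → N0(back v1 [-])
[3] deliver 1→2 → N2(back v1 [-])
[4] timeout(0) → N0(back v2 [-])
[5] deliver 0→1 → N1(back v2 [-])
[6] deliver 1→0 → ∅
[7] deliver 2→1 → ∅
[8] deliver 2→0 → ∅
[9] deliver 0→1 → ∅
[10] deliver 1→0 → ∅
[11] crash(2) → N2(✗back v1 [-])
[12] propose(0,'x') → ∅
[13] deliver 0→2 → ∅
[14] deliver 2→0 → ∅
[15] recover(2) → N2(back v1 [-])
[16] deliver 2→1 → ∅

-1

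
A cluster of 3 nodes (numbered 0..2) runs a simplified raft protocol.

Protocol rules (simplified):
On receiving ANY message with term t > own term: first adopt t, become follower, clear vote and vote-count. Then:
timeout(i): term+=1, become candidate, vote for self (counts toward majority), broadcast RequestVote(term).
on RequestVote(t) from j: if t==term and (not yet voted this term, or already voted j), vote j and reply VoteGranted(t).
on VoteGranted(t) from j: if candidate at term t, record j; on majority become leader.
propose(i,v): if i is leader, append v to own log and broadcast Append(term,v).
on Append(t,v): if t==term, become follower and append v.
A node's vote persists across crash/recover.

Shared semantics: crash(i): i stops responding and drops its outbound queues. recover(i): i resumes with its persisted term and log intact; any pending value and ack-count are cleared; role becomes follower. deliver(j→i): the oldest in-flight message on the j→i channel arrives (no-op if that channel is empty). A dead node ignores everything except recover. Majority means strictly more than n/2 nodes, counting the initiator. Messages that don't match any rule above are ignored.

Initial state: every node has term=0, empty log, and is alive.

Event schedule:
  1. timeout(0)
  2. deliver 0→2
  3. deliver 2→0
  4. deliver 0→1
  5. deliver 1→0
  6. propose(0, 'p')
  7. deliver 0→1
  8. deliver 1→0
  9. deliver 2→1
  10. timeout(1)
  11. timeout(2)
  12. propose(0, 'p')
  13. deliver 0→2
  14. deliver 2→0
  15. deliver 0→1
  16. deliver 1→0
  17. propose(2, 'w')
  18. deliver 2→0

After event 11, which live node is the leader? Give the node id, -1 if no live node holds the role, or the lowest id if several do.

[1] timeout(0) → N0(cand t1 [-])
[2] deliver 0→2 → N2(foll t1 [-])
[3] deliver 2→0 → N0(lead t1 [-])
[4] deliver 0→1 → N1(foll t1 [-])
[5] deliver 1→0 → ∅
[6] propose(0,'p') → N0(lead t1 [p])
[7] deliver 0→1 → N1(foll t1 [p])
[8] deliver 1→0 → ∅
[9] deliver 2→1 → ∅
[10] timeout(1) → N1(cand t2 [p])
[11] timeout(2) → N2(cand t2 [-])

0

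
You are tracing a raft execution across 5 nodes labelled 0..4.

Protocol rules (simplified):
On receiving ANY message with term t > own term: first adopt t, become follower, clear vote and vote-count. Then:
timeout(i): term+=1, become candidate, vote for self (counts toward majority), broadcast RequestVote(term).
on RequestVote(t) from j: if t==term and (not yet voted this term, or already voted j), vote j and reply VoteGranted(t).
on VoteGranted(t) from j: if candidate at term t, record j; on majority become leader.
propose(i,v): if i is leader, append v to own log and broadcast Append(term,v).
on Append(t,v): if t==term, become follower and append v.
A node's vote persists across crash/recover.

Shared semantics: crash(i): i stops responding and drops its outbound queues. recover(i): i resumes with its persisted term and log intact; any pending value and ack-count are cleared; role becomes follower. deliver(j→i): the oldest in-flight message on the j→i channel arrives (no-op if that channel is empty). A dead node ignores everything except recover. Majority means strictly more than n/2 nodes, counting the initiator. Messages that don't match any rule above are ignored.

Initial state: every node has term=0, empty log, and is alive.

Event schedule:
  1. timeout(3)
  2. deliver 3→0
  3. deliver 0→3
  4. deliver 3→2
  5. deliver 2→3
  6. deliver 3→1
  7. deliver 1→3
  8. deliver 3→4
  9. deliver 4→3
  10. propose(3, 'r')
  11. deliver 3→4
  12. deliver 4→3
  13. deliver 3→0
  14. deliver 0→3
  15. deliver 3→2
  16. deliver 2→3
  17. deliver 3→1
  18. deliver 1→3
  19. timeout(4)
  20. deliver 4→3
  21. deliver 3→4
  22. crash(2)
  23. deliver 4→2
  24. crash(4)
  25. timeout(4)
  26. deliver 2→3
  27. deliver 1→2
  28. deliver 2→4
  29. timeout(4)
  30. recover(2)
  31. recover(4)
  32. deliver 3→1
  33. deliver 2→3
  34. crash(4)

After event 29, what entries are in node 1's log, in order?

r

1. timeout(3):  <3:cand t1 ->
2. deliver 3→0:  <0:foll t1 ->
3. deliver 0→3:  nop
4. deliver 3→2:  <2:foll t1 ->
5. deliver 2→3:  <3:lead t1 ->
6. deliver 3→1:  <1:foll t1 ->
7. deliver 1→3:  nop
8. deliver 3→4:  <4:foll t1 ->
9. deliver 4→3:  nop
10. propose(3,'r'):  <3:lead t1 r>
11. deliver 3→4:  <4:foll t1 r>
12. deliver 4→3:  nop
13. deliver 3→0:  <0:foll t1 r>
14. deliver 0→3:  nop
15. deliver 3→2:  <2:foll t1 r>
16. deliver 2→3:  nop
17. deliver 3→1:  <1:foll t1 r>
18. deliver 1→3:  nop
19. timeout(4):  <4:cand t2 r>
20. deliver 4→3:  <3:foll t2 r>
21. deliver 3→4:  nop
22. crash(2):  <2:✗foll t1 r>
23. deliver 4→2:  nop
24. crash(4):  <4:✗cand t2 r>
25. timeout(4):  nop
26. deliver 2→3:  nop
27. deliver 1→2:  nop
28. deliver 2→4:  nop
29. timeout(4):  nop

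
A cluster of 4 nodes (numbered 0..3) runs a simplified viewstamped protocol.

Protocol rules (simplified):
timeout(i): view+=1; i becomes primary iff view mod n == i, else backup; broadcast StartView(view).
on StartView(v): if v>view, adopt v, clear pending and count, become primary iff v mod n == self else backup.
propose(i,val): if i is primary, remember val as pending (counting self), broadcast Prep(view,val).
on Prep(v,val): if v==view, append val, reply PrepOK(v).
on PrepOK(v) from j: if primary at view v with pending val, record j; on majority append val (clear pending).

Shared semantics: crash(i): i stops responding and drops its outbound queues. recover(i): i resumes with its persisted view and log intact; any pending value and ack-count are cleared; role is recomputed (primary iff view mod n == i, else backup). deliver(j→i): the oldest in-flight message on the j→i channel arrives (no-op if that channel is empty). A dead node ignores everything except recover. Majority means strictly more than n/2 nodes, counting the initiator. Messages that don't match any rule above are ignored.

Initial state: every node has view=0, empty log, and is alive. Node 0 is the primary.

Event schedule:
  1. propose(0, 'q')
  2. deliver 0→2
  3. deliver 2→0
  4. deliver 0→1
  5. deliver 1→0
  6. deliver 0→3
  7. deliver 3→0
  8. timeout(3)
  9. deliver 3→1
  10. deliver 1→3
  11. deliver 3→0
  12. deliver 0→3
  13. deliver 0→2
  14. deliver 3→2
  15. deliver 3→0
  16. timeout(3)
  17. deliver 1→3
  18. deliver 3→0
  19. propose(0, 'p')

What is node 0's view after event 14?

e1 propose(0,'q'): ·
e2 deliver 0→2: 2[back,v=0,q]
e3 deliver 2→0: ·
e4 deliver 0→1: 1[back,v=0,q]
e5 deliver 1→0: 0[prim,v=0,q]
e6 deliver 0→3: 3[back,v=0,q]
e7 deliver 3→0: ·
e8 timeout(3): 3[back,v=1,q]
e9 deliver 3→1: 1[prim,v=1,q]
e10 deliver 1→3: ·
e11 deliver 3→0: 0[back,v=1,q]
e12 deliver 0→3: ·
e13 deliver 0→2: ·
e14 deliver 3→2: 2[back,v=1,q]

1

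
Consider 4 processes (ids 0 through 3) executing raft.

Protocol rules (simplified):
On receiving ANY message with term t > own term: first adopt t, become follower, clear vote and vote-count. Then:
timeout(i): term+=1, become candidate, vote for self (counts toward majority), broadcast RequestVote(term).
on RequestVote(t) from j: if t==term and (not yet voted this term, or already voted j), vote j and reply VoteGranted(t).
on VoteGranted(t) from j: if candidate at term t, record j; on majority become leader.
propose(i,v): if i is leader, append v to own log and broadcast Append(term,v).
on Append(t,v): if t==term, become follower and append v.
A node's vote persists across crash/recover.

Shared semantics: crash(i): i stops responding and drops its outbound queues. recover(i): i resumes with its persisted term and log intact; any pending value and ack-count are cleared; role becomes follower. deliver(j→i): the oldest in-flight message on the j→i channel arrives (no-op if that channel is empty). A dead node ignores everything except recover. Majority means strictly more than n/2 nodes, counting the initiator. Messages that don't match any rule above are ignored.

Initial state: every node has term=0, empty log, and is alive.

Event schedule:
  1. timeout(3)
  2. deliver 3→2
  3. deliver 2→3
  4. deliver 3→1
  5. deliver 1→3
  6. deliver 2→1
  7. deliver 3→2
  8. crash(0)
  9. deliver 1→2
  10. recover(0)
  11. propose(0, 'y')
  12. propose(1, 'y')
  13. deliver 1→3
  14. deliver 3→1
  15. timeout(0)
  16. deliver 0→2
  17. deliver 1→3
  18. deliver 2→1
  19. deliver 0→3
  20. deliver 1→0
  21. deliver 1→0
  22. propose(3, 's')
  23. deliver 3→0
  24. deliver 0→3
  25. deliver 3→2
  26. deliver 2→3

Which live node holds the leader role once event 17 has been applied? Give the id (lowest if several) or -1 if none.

3

step 1 timeout(3): 3={cand,t=1,log=-}
step 2 deliver 3→2: 2={foll,t=1,log=-}
step 3 deliver 2→3: —
step 4 deliver 3→1: 1={foll,t=1,log=-}
step 5 deliver 1→3: 3={lead,t=1,log=-}
step 6 deliver 2→1: —
step 7 deliver 3→2: —
step 8 crash(0): 0={✗foll,t=0,log=-}
step 9 deliver 1→2: —
step 10 recover(0): 0={foll,t=0,log=-}
step 11 propose(0,'y'): —
step 12 propose(1,'y'): —
step 13 deliver 1→3: —
step 14 deliver 3→1: —
step 15 timeout(0): 0={cand,t=1,log=-}
step 16 deliver 0→2: —
step 17 deliver 1→3: —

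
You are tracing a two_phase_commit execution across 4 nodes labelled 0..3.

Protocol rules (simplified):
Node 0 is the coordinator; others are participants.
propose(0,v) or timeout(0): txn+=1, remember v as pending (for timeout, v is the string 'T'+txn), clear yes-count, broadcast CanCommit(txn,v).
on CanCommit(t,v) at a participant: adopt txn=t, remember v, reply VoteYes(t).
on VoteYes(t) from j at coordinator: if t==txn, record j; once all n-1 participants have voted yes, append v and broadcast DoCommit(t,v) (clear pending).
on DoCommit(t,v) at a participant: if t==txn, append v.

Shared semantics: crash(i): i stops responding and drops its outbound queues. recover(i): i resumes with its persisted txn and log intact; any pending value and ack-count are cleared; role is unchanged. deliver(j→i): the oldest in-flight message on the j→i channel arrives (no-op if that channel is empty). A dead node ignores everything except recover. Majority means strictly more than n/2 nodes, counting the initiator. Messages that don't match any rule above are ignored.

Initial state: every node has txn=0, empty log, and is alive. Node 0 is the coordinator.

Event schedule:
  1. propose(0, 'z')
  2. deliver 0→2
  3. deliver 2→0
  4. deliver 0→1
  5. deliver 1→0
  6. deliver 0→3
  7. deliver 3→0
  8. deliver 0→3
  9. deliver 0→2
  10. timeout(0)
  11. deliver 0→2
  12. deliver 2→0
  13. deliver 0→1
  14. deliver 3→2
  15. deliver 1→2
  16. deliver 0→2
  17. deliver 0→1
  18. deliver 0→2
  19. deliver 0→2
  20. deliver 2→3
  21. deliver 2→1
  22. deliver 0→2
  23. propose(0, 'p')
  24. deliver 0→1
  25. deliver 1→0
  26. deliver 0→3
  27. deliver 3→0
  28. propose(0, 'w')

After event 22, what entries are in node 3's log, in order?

after 1 — propose(0,'z'): n0:coor/t1/[-]
after 2 — deliver 0→2: n2:part/t1/[-]
after 3 — deliver 2→0: ·
after 4 — deliver 0→1: n1:part/t1/[-]
after 5 — deliver 1→0: ·
after 6 — deliver 0→3: n3:part/t1/[-]
after 7 — deliver 3→0: n0:coor/t1/[z]
after 8 — deliver 0→3: n3:part/t1/[z]
after 9 — deliver 0→2: n2:part/t1/[z]
after 10 — timeout(0): n0:coor/t2/[z]
after 11 — deliver 0→2: n2:part/t2/[z]
after 12 — deliver 2→0: ·
after 13 — deliver 0→1: n1:part/t1/[z]
after 14 — deliver 3→2: ·
after 15 — deliver 1→2: ·
after 16 — deliver 0→2: ·
after 17 — deliver 0→1: n1:part/t2/[z]
after 18 — deliver 0→2: ·
after 19 — deliver 0→2: ·
after 20 — deliver 2→3: ·
after 21 — deliver 2→1: ·
after 22 — deliver 0→2: ·

z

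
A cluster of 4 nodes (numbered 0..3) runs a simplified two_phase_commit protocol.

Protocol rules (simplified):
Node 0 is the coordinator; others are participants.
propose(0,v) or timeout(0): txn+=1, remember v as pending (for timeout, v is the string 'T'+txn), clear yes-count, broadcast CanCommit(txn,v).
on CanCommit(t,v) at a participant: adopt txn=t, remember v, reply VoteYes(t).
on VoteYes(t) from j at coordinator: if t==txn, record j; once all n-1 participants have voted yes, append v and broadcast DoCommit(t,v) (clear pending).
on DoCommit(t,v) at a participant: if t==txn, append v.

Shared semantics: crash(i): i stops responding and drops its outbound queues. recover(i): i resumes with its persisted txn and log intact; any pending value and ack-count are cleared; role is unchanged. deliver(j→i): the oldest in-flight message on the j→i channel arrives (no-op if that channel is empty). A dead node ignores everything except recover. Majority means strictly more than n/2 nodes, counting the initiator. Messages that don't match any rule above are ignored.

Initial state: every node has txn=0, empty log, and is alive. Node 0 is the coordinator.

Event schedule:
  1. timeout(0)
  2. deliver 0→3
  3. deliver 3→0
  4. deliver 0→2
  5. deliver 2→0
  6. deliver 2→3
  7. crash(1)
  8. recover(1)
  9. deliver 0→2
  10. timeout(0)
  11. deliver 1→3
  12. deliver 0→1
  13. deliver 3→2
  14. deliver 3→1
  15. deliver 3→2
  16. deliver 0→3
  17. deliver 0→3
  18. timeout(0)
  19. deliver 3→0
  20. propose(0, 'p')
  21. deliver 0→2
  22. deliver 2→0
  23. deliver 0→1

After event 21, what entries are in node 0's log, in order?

empty

[1] timeout(0) → N0(coor t1 [-])
[2] deliver 0→3 → N3(part t1 [-])
[3] deliver 3→0 → ∅
[4] deliver 0→2 → N2(part t1 [-])
[5] deliver 2→0 → ∅
[6] deliver 2→3 → ∅
[7] crash(1) → N1(✗part t0 [-])
[8] recover(1) → N1(part t0 [-])
[9] deliver 0→2 → ∅
[10] timeout(0) → N0(coor t2 [-])
[11] deliver 1→3 → ∅
[12] deliver 0→1 → N1(part t1 [-])
[13] deliver 3→2 → ∅
[14] deliver 3→1 → ∅
[15] deliver 3→2 → ∅
[16] deliver 0→3 → N3(part t2 [-])
[17] deliver 0→3 → ∅
[18] timeout(0) → N0(coor t3 [-])
[19] deliver 3→0 → ∅
[20] propose(0,'p') → N0(coor t4 [-])
[21] deliver 0→2 → N2(part t2 [-])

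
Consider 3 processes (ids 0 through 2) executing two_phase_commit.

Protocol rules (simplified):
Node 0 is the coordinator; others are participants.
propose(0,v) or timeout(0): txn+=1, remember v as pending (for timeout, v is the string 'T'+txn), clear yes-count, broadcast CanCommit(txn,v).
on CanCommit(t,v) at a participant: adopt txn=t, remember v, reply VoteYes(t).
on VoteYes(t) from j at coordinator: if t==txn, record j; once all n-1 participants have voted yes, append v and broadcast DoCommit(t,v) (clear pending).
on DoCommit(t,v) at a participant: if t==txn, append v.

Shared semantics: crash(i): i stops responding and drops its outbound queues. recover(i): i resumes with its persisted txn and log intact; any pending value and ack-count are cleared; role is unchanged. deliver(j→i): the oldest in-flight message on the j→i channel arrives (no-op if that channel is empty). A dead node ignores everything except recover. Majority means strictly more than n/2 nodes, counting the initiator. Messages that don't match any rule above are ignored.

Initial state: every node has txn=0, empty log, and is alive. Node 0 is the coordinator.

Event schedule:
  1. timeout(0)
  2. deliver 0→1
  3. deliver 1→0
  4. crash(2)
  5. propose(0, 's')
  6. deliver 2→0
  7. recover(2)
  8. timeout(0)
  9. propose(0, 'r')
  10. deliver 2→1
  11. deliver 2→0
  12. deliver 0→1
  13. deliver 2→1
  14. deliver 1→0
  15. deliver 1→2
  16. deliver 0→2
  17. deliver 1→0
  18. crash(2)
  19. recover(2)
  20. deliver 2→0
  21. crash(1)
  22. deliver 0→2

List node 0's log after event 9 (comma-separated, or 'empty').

empty

1. timeout(0):  <0:coor t1 ->
2. deliver 0→1:  <1:part t1 ->
3. deliver 1→0:  nop
4. crash(2):  <2:✗part t0 ->
5. propose(0,'s'):  <0:coor t2 ->
6. deliver 2→0:  nop
7. recover(2):  <2:part t0 ->
8. timeout(0):  <0:coor t3 ->
9. propose(0,'r'):  <0:coor t4 ->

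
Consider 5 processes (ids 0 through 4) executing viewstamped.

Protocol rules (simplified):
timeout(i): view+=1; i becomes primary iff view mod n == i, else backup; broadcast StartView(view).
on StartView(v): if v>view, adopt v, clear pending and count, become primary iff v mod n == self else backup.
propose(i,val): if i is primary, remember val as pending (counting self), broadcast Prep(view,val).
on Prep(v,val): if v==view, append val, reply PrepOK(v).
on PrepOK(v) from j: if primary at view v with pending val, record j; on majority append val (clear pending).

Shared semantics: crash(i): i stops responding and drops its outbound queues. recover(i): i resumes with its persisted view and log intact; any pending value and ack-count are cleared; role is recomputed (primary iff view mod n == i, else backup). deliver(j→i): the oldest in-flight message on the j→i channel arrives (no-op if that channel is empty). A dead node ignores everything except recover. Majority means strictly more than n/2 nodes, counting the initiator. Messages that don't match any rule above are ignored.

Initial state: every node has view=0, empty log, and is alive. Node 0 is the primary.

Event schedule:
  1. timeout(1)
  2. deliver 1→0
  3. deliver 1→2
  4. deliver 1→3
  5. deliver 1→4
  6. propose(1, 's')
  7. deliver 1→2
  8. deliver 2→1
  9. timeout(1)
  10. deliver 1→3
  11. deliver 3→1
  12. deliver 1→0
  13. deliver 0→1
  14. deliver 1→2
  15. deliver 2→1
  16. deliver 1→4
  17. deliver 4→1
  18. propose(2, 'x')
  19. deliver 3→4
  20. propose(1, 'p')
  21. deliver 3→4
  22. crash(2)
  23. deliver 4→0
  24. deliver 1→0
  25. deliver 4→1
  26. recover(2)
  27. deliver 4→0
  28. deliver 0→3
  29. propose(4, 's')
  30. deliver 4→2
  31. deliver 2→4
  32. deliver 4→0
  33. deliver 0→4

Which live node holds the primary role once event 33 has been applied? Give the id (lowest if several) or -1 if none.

2

[1] timeout(1) → N1(prim v1 [-])
[2] deliver 1→0 → N0(back v1 [-])
[3] deliver 1→2 → N2(back v1 [-])
[4] deliver 1→3 → N3(back v1 [-])
[5] deliver 1→4 → N4(back v1 [-])
[6] propose(1,'s') → ∅
[7] deliver 1→2 → N2(back v1 [s])
[8] deliver 2→1 → ∅
[9] timeout(1) → N1(back v2 [-])
[10] deliver 1→3 → N3(back v1 [s])
[11] deliver 3→1 → ∅
[12] deliver 1→0 → N0(back v1 [s])
[13] deliver 0→1 → ∅
[14] deliver 1→2 → N2(prim v2 [s])
[15] deliver 2→1 → ∅
[16] deliver 1→4 → N4(back v1 [s])
[17] deliver 4→1 → ∅
[18] propose(2,'x') → ∅
[19] deliver 3→4 → ∅
[20] propose(1,'p') → ∅
[21] deliver 3→4 → ∅
[22] crash(2) → N2(✗prim v2 [s])
[23] deliver 4→0 → ∅
[24] deliver 1→0 → N0(back v2 [s])
[25] deliver 4→1 → ∅
[26] recover(2) → N2(prim v2 [s])
[27] deliver 4→0 → ∅
[28] deliver 0→3 → ∅
[29] propose(4,'s') → ∅
[30] deliver 4→2 → ∅
[31] deliver 2→4 → ∅
[32] deliver 4→0 → ∅
[33] deliver 0→4 → ∅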